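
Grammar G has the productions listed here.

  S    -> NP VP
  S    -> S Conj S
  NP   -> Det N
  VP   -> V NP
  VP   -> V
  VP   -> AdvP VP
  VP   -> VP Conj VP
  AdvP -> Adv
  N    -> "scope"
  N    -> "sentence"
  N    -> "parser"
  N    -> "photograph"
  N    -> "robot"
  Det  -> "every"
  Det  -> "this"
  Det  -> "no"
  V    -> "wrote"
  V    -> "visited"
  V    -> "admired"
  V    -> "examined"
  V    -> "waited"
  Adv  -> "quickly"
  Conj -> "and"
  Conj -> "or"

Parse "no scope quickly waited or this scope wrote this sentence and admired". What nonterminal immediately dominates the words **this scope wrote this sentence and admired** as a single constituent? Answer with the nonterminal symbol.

S
  S
    NP
      Det: no
      N: scope
    VP
      AdvP
        Adv: quickly
      VP
        V: waited
  Conj: or
  S
    NP
      Det: this
      N: scope
    VP
      VP
        V: wrote
        NP
          Det: this
          N: sentence
      Conj: and
      VP
        V: admired
The span 'this scope wrote this sentence and admired' is the S node built by S → NP VP.

S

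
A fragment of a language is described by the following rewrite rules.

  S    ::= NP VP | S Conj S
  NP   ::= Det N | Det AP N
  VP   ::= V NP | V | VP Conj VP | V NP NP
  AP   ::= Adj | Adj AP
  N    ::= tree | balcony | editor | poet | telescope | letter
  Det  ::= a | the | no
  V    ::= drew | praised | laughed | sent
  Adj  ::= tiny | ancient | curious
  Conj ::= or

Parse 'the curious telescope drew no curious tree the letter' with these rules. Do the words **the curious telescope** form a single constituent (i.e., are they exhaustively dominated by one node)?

[S [NP [Det the] [AP [Adj curious]] [N telescope]] [VP [V drew] [NP [Det no] [AP [Adj curious]] [N tree]] [NP [Det the] [N letter]]]]
The words 'the curious telescope' are exhaustively dominated by a single NP node (built by NP → Det AP N), so they form a constituent.

Yes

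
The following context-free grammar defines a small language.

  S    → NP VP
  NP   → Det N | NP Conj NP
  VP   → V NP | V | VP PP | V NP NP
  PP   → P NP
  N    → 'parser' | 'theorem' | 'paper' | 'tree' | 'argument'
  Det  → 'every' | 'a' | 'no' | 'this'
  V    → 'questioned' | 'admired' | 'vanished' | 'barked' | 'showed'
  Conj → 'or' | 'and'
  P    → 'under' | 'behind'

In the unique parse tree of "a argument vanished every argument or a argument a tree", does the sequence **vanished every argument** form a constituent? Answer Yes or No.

No

[S [NP [Det a] [N argument]] [VP [V vanished] [NP [NP [Det every] [N argument]] [Conj or] [NP [Det a] [N argument]]] [NP [Det a] [N tree]]]]
The smallest constituent containing 'vanished every argument' is the VP spanning 'vanished every argument or a argument a tree'; no single node in the tree dominates exactly the given words.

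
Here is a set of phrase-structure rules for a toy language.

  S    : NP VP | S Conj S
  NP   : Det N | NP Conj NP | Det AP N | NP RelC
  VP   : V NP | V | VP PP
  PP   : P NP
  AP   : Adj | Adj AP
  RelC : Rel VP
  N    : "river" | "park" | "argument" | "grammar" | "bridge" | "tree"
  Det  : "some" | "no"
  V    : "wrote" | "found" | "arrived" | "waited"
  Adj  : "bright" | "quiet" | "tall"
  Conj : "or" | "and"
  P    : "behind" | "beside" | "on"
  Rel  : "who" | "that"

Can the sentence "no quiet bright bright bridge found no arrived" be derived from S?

Ungrammatical

A Det word can never sit immediately before a V word in any string this grammar generates, so the substring 'no arrived' rules out a derivation.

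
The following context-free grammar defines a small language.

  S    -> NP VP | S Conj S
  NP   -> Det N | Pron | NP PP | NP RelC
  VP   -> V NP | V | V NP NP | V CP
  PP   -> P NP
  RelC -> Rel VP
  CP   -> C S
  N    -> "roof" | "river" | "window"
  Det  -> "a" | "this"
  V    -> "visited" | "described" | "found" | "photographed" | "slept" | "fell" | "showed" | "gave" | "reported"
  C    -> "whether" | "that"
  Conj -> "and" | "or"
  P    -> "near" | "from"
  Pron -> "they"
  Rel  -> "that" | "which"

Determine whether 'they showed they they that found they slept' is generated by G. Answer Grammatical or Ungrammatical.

Ungrammatical

For S → NP VP, the only prefix that parses as NP is 'they', but the remainder 'showed they they that found they slept' is not a VP under these rules. The alternative S rule S → S Conj S likewise has no satisfying split.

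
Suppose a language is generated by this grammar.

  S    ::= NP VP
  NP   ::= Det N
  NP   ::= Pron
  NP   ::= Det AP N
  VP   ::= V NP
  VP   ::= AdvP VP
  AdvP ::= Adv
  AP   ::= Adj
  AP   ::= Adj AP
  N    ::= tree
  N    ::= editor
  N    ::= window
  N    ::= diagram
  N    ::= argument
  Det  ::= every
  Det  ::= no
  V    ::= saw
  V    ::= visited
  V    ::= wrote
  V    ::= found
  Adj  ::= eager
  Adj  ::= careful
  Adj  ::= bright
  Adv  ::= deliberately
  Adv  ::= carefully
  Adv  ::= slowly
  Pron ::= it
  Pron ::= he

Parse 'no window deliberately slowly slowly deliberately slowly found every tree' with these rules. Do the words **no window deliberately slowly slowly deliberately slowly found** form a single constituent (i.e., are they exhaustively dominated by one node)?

No

[S [NP [Det no] [N window]] [VP [AdvP [Adv deliberately]] [VP [AdvP [Adv slowly]] [VP [AdvP [Adv slowly]] [VP [AdvP [Adv deliberately]] [VP [AdvP [Adv slowly]] [VP [V found] [NP [Det every] [N tree]]]]]]]]]
The smallest constituent containing 'no window deliberately slowly slowly deliberately slowly found' is the S spanning 'no window deliberately slowly slowly deliberately slowly found every tree'; no single node in the tree dominates exactly the given words.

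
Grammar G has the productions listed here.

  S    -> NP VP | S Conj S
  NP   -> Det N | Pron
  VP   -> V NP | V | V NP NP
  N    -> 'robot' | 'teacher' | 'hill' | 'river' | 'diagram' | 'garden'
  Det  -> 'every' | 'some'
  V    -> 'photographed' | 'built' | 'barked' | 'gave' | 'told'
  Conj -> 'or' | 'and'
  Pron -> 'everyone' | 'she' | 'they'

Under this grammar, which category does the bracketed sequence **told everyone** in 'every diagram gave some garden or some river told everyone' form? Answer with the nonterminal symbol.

VP

S
  S
    NP
      Det: every
      N: diagram
    VP
      V: gave
      NP
        Det: some
        N: garden
  Conj: or
  S
    NP
      Det: some
      N: river
    VP
      V: told
      NP
        Pron: everyone
The span 'told everyone' is the VP node built by VP → V NP.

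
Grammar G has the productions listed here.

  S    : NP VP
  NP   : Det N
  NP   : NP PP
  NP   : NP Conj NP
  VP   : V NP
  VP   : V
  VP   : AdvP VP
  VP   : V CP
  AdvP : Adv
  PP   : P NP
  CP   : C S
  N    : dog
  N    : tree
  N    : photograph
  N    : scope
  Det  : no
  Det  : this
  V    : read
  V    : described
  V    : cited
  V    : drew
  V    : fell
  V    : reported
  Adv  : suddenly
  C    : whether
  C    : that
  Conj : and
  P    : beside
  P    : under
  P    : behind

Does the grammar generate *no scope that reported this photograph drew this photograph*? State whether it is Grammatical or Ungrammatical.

Ungrammatical

An N word can never sit immediately before a C word in any string this grammar generates, so the substring 'scope that' rules out a derivation.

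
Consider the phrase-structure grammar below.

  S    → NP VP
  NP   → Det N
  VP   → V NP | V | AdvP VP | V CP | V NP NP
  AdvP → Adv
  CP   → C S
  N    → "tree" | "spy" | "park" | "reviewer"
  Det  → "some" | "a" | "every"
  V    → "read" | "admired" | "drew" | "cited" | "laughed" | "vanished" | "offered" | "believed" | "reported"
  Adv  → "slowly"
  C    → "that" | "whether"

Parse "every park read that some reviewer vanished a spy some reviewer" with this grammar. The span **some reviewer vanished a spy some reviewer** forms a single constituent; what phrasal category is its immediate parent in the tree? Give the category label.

S
  NP
    Det: every
    N: park
  VP
    V: read
    CP
      C: that
      S
        NP
          Det: some
          N: reviewer
        VP
          V: vanished
          NP
            Det: a
            N: spy
          NP
            Det: some
            N: reviewer
The span 'some reviewer vanished a spy some reviewer' is the S node built by S → NP VP.
Its mother is the CP built by CP → C S.

CP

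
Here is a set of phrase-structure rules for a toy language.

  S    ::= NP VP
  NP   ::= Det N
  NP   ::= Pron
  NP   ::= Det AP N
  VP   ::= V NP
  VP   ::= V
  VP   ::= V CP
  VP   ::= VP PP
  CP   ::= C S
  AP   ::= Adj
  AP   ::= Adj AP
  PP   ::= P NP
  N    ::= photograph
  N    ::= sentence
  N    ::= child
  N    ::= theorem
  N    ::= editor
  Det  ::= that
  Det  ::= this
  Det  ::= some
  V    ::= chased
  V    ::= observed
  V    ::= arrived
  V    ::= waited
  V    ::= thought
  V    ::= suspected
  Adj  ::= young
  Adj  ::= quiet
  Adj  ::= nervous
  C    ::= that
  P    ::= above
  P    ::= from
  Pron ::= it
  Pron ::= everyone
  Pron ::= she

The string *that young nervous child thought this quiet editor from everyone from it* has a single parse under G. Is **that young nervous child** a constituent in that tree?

[S [NP [Det that] [AP [Adj young] [AP [Adj nervous]]] [N child]] [VP [VP [VP [V thought] [NP [Det this] [AP [Adj quiet]] [N editor]]] [PP [P from] [NP [Pron everyone]]]] [PP [P from] [NP [Pron it]]]]]
The words 'that young nervous child' are exhaustively dominated by a single NP node (built by NP → Det AP N), so they form a constituent.

Yes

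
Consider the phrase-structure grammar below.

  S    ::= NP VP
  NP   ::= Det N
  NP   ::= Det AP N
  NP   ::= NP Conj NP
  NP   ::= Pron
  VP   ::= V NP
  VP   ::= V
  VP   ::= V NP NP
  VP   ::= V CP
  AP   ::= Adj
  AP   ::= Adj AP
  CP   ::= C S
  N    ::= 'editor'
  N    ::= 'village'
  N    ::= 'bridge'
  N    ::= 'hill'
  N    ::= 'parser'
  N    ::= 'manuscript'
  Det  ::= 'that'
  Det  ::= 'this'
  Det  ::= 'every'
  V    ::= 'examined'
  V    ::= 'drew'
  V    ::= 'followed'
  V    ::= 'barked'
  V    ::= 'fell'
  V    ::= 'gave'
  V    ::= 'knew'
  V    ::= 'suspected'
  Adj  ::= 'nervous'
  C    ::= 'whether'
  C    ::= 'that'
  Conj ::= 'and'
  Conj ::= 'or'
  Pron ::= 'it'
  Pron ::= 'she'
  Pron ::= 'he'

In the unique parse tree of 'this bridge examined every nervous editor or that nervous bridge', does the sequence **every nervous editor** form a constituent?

Yes

[S [NP [Det this] [N bridge]] [VP [V examined] [NP [NP [Det every] [AP [Adj nervous]] [N editor]] [Conj or] [NP [Det that] [AP [Adj nervous]] [N bridge]]]]]
The words 'every nervous editor' are exhaustively dominated by a single NP node (built by NP → Det AP N), so they form a constituent.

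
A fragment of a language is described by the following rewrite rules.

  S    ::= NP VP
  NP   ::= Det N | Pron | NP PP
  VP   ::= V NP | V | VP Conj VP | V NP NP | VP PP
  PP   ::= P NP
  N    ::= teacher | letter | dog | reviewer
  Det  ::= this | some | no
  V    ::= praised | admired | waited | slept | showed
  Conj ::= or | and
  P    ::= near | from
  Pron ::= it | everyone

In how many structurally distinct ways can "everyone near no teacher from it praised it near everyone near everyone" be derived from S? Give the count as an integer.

10

Two of the 10 distinct bracketings:
[S [NP [NP [Pron everyone]] [PP [P near] [NP [NP [Det no] [N teacher]] [PP [P from] [NP [Pron it]]]]]] [VP [V praised] [NP [NP [Pron it]] [PP [P near] [NP [NP [Pron everyone]] [PP [P near] [NP [Pron everyone]]]]]]]]
[S [NP [NP [Pron everyone]] [PP [P near] [NP [NP [Det no] [N teacher]] [PP [P from] [NP [Pron it]]]]]] [VP [V praised] [NP [NP [NP [Pron it]] [PP [P near] [NP [Pron everyone]]]] [PP [P near] [NP [Pron everyone]]]]]]
The trees differ in how a recursive rule is bracketed over the same span.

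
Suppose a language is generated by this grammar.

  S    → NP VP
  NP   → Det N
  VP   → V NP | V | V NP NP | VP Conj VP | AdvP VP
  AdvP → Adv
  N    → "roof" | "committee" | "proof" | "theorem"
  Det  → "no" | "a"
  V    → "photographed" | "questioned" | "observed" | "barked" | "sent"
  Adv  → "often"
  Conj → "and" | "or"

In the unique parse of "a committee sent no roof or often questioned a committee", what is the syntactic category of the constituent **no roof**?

NP

S
  NP
    Det: a
    N: committee
  VP
    VP
      V: sent
      NP
        Det: no
        N: roof
    Conj: or
    VP
      AdvP
        Adv: often
      VP
        V: questioned
        NP
          Det: a
          N: committee
The span 'no roof' is the NP node built by NP → Det N.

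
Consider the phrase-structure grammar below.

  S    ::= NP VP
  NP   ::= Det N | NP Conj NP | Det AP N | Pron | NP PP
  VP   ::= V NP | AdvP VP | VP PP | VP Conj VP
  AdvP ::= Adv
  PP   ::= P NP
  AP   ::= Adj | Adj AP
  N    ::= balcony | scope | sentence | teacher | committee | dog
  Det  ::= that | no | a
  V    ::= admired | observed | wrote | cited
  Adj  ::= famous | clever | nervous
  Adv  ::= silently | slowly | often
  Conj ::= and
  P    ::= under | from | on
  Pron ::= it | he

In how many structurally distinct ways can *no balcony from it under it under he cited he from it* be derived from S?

Two of the 10 distinct bracketings:
[S [NP [NP [Det no] [N balcony]] [PP [P from] [NP [NP [Pron it]] [PP [P under] [NP [NP [Pron it]] [PP [P under] [NP [Pron he]]]]]]]] [VP [V cited] [NP [NP [Pron he]] [PP [P from] [NP [Pron it]]]]]]
[S [NP [NP [Det no] [N balcony]] [PP [P from] [NP [NP [Pron it]] [PP [P under] [NP [NP [Pron it]] [PP [P under] [NP [Pron he]]]]]]]] [VP [VP [V cited] [NP [Pron he]]] [PP [P from] [NP [Pron it]]]]]
The difference turns on whether VP → VP PP is used at the relevant span, versus an alternative expansion of VP.

10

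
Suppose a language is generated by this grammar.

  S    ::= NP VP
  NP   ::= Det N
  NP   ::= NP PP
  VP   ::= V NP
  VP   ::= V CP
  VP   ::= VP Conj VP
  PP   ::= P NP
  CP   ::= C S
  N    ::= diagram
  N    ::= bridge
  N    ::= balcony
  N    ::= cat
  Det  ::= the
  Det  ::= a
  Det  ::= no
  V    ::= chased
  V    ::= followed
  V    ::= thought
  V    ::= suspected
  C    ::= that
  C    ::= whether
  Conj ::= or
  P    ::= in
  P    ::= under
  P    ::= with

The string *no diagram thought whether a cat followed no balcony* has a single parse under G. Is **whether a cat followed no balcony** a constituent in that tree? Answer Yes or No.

[S [NP [Det no] [N diagram]] [VP [V thought] [CP [C whether] [S [NP [Det a] [N cat]] [VP [V followed] [NP [Det no] [N balcony]]]]]]]
The words 'whether a cat followed no balcony' are exhaustively dominated by a single CP node (built by CP → C S), so they form a constituent.

Yes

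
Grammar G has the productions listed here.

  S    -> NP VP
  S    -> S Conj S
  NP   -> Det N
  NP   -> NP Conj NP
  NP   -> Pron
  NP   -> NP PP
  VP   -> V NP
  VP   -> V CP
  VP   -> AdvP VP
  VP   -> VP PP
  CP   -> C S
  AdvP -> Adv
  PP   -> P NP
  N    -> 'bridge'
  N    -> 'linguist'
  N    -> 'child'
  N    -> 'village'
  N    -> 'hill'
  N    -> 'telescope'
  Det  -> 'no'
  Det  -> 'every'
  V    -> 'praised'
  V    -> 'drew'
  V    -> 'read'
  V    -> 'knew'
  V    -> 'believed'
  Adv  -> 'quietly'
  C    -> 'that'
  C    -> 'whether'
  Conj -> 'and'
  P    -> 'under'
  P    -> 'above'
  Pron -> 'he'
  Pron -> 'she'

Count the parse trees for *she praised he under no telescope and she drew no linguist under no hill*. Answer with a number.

Two of the 4 distinct bracketings:
[S [S [NP [Pron she]] [VP [V praised] [NP [NP [Pron he]] [PP [P under] [NP [Det no] [N telescope]]]]]] [Conj and] [S [NP [Pron she]] [VP [V drew] [NP [NP [Det no] [N linguist]] [PP [P under] [NP [Det no] [N hill]]]]]]]
[S [S [NP [Pron she]] [VP [V praised] [NP [NP [Pron he]] [PP [P under] [NP [Det no] [N telescope]]]]]] [Conj and] [S [NP [Pron she]] [VP [VP [V drew] [NP [Det no] [N linguist]]] [PP [P under] [NP [Det no] [N hill]]]]]]
The difference turns on whether VP → VP PP is used at the relevant span, versus an alternative expansion of VP.

4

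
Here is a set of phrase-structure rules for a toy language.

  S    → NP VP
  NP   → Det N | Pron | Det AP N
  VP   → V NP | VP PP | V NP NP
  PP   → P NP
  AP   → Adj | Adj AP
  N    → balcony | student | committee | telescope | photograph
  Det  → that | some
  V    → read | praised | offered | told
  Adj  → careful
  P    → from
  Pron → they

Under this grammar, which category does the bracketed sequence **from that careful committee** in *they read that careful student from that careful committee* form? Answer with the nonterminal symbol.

PP

S
  NP
    Pron: they
  VP
    VP
      V: read
      NP
        Det: that
        AP
          Adj: careful
        N: student
    PP
      P: from
      NP
        Det: that
        AP
          Adj: careful
        N: committee
The span 'from that careful committee' is the PP node built by PP → P NP.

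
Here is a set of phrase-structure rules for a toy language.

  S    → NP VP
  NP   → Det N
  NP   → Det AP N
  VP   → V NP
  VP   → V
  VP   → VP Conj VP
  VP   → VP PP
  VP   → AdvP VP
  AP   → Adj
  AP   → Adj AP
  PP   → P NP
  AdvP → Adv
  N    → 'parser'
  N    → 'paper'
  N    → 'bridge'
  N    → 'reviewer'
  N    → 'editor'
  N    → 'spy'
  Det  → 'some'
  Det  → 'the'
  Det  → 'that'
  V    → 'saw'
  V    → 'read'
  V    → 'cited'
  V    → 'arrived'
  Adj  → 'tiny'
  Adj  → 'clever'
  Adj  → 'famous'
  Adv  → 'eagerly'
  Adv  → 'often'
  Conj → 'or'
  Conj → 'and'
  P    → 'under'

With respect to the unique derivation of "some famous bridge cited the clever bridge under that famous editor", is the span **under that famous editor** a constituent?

Yes

[S [NP [Det some] [AP [Adj famous]] [N bridge]] [VP [VP [V cited] [NP [Det the] [AP [Adj clever]] [N bridge]]] [PP [P under] [NP [Det that] [AP [Adj famous]] [N editor]]]]]
The words 'under that famous editor' are exhaustively dominated by a single PP node (built by PP → P NP), so they form a constituent.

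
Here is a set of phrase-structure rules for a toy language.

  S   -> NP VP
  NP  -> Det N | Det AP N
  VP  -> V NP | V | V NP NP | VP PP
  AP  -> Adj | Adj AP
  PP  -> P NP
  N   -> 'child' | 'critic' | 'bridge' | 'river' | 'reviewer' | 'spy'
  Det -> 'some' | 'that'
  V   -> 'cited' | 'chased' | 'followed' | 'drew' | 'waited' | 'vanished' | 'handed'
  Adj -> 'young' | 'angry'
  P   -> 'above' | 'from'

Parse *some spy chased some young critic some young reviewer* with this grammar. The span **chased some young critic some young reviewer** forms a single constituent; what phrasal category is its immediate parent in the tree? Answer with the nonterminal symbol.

S

S
  NP
    Det: some
    N: spy
  VP
    V: chased
    NP
      Det: some
      AP
        Adj: young
      N: critic
    NP
      Det: some
      AP
        Adj: young
      N: reviewer
The span 'chased some young critic some young reviewer' is the VP node built by VP → V NP NP.
Its mother is the S built by S → NP VP.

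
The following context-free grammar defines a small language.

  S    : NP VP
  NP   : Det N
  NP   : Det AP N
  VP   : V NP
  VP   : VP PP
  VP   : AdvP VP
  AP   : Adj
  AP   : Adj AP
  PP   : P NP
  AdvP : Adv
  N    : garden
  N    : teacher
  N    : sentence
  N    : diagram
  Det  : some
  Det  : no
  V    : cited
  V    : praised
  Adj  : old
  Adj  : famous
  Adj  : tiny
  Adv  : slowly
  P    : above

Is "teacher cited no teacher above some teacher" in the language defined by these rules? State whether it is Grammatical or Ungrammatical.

For S → NP VP, no prefix of the string parses as an NP.

Ungrammatical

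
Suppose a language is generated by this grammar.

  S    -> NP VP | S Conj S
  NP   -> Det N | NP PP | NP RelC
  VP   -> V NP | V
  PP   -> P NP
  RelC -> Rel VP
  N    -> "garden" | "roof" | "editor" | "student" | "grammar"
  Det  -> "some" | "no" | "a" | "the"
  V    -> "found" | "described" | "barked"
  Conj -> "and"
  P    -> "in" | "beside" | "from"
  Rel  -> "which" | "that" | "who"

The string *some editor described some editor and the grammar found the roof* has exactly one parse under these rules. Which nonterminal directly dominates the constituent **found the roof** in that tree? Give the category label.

S

[S [S [NP [Det some] [N editor]] [VP [V described] [NP [Det some] [N editor]]]] [Conj and] [S [NP [Det the] [N grammar]] [VP [V found] [NP [Det the] [N roof]]]]]
The span 'found the roof' is the VP node built by VP → V NP.
Its mother is the S built by S → NP VP.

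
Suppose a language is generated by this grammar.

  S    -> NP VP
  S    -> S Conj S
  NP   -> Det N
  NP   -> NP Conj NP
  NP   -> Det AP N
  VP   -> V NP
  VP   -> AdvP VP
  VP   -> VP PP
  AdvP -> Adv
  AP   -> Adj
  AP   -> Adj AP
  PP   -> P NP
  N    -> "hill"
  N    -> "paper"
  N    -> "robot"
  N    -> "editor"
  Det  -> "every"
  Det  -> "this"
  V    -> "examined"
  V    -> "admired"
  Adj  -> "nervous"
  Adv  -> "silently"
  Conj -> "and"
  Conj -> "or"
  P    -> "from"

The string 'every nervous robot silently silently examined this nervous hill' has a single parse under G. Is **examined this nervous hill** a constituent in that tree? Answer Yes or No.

Yes

[S [NP [Det every] [AP [Adj nervous]] [N robot]] [VP [AdvP [Adv silently]] [VP [AdvP [Adv silently]] [VP [V examined] [NP [Det this] [AP [Adj nervous]] [N hill]]]]]]
The words 'examined this nervous hill' are exhaustively dominated by a single VP node (built by VP → V NP), so they form a constituent.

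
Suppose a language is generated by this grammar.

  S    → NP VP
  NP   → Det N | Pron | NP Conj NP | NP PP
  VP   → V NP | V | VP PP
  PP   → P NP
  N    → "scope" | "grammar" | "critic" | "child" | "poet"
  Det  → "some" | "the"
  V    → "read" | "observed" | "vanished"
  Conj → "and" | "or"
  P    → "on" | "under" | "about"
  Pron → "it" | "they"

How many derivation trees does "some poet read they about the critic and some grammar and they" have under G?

7

Two of the 7 distinct bracketings:
[S [NP [Det some] [N poet]] [VP [V read] [NP [NP [NP [Pron they]] [PP [P about] [NP [Det the] [N critic]]]] [Conj and] [NP [NP [Det some] [N grammar]] [Conj and] [NP [Pron they]]]]]]
[S [NP [Det some] [N poet]] [VP [V read] [NP [NP [NP [NP [Pron they]] [PP [P about] [NP [Det the] [N critic]]]] [Conj and] [NP [Det some] [N grammar]]] [Conj and] [NP [Pron they]]]]]
The trees differ in how a recursive rule is bracketed over the same span.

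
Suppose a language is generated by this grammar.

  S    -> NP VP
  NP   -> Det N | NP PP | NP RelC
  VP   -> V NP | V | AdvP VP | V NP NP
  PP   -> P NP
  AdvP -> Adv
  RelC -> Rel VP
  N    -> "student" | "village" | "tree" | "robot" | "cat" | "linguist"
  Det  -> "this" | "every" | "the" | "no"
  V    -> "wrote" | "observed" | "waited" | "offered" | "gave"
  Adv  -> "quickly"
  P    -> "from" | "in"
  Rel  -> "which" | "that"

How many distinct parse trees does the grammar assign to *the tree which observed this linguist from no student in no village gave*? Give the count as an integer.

Two of the 5 distinct bracketings:
[S [NP [NP [NP [Det the] [N tree]] [RelC [Rel which] [VP [V observed] [NP [Det this] [N linguist]]]]] [PP [P from] [NP [NP [Det no] [N student]] [PP [P in] [NP [Det no] [N village]]]]]] [VP [V gave]]]
[S [NP [NP [NP [NP [Det the] [N tree]] [RelC [Rel which] [VP [V observed] [NP [Det this] [N linguist]]]]] [PP [P from] [NP [Det no] [N student]]]] [PP [P in] [NP [Det no] [N village]]]] [VP [V gave]]]
The trees differ in how a recursive rule is bracketed over the same span.

5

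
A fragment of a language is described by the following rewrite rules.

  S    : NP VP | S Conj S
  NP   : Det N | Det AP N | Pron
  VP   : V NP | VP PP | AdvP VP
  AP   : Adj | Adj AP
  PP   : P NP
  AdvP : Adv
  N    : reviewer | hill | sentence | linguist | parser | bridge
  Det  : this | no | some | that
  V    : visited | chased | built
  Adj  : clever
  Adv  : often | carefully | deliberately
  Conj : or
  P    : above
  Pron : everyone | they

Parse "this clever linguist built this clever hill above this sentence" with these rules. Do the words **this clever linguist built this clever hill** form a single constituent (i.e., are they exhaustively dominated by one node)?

No

[S [NP [Det this] [AP [Adj clever]] [N linguist]] [VP [VP [V built] [NP [Det this] [AP [Adj clever]] [N hill]]] [PP [P above] [NP [Det this] [N sentence]]]]]
The smallest constituent containing 'this clever linguist built this clever hill' is the S spanning 'this clever linguist built this clever hill above this sentence'; no single node in the tree dominates exactly the given words.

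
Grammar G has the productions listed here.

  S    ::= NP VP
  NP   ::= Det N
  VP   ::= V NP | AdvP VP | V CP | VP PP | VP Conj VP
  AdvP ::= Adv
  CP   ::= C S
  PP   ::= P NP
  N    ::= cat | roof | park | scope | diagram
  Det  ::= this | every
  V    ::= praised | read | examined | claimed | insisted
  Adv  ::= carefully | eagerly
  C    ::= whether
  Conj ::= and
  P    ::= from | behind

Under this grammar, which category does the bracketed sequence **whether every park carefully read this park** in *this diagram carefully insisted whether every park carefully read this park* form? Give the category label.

CP

[S [NP [Det this] [N diagram]] [VP [AdvP [Adv carefully]] [VP [V insisted] [CP [C whether] [S [NP [Det every] [N park]] [VP [AdvP [Adv carefully]] [VP [V read] [NP [Det this] [N park]]]]]]]]]
The span 'whether every park carefully read this park' is the CP node built by CP → C S.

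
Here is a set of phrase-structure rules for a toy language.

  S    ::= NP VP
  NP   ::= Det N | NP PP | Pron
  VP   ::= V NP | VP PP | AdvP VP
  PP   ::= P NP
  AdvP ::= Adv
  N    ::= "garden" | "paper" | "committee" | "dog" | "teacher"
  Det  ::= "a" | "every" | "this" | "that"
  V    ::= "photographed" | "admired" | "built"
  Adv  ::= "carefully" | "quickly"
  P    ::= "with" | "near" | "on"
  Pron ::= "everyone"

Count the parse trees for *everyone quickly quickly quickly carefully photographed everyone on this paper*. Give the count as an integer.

Two of the 6 distinct bracketings:
[S [NP [Pron everyone]] [VP [VP [AdvP [Adv quickly]] [VP [AdvP [Adv quickly]] [VP [AdvP [Adv quickly]] [VP [AdvP [Adv carefully]] [VP [V photographed] [NP [Pron everyone]]]]]]] [PP [P on] [NP [Det this] [N paper]]]]]
[S [NP [Pron everyone]] [VP [AdvP [Adv quickly]] [VP [VP [AdvP [Adv quickly]] [VP [AdvP [Adv quickly]] [VP [AdvP [Adv carefully]] [VP [V photographed] [NP [Pron everyone]]]]]] [PP [P on] [NP [Det this] [N paper]]]]]]
The trees differ in how a recursive rule is bracketed over the same span.

6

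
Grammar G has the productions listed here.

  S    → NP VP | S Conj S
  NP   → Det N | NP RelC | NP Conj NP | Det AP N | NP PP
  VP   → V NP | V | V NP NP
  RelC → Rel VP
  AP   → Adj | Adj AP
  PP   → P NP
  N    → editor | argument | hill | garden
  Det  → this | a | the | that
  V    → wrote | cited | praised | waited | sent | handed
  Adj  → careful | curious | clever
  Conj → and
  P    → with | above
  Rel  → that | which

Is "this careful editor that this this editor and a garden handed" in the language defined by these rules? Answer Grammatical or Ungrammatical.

A Det/Rel word can never sit immediately before a Det word in any string this grammar generates, so the substring 'that this' rules out a derivation.

Ungrammatical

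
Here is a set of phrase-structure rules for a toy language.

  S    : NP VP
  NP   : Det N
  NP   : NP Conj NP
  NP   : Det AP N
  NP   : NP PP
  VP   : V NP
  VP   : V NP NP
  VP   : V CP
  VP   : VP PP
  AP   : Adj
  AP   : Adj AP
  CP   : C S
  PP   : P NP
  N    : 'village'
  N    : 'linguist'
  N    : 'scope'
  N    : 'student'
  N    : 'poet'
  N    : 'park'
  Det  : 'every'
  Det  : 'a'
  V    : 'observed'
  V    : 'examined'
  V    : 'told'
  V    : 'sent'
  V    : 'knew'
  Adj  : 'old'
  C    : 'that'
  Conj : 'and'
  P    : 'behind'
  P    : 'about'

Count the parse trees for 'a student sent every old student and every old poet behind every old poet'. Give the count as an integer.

Two of the 3 distinct bracketings:
[S [NP [Det a] [N student]] [VP [V sent] [NP [NP [Det every] [AP [Adj old]] [N student]] [Conj and] [NP [NP [Det every] [AP [Adj old]] [N poet]] [PP [P behind] [NP [Det every] [AP [Adj old]] [N poet]]]]]]]
[S [NP [Det a] [N student]] [VP [V sent] [NP [NP [NP [Det every] [AP [Adj old]] [N student]] [Conj and] [NP [Det every] [AP [Adj old]] [N poet]]] [PP [P behind] [NP [Det every] [AP [Adj old]] [N poet]]]]]]
The trees differ in how a recursive rule is bracketed over the same span.

3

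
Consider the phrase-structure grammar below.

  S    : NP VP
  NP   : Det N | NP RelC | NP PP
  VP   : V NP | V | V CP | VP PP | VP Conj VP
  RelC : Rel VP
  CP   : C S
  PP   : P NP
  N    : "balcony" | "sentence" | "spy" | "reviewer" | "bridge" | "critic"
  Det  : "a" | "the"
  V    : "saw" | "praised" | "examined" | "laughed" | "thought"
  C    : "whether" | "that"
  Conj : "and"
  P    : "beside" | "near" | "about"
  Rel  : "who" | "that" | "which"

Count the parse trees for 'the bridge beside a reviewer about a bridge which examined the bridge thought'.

5

Two of the 5 distinct bracketings:
[S [NP [NP [NP [Det the] [N bridge]] [PP [P beside] [NP [NP [Det a] [N reviewer]] [PP [P about] [NP [Det a] [N bridge]]]]]] [RelC [Rel which] [VP [V examined] [NP [Det the] [N bridge]]]]] [VP [V thought]]]
[S [NP [NP [NP [NP [Det the] [N bridge]] [PP [P beside] [NP [Det a] [N reviewer]]]] [PP [P about] [NP [Det a] [N bridge]]]] [RelC [Rel which] [VP [V examined] [NP [Det the] [N bridge]]]]] [VP [V thought]]]
The trees differ in how a recursive rule is bracketed over the same span.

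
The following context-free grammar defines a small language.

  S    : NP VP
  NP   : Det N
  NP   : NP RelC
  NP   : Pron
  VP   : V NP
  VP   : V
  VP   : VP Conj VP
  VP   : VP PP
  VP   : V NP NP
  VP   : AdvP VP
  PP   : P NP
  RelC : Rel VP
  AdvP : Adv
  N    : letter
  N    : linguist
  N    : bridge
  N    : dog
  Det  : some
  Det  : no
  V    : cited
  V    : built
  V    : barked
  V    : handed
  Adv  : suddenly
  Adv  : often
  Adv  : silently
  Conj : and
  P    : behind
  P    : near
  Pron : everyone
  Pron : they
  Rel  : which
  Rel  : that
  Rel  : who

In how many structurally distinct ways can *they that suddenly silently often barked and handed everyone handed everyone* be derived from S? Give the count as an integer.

4

Two of the 4 distinct bracketings:
[S [NP [NP [Pron they]] [RelC [Rel that] [VP [VP [AdvP [Adv suddenly]] [VP [AdvP [Adv silently]] [VP [AdvP [Adv often]] [VP [V barked]]]]] [Conj and] [VP [V handed] [NP [Pron everyone]]]]]] [VP [V handed] [NP [Pron everyone]]]]
[S [NP [NP [Pron they]] [RelC [Rel that] [VP [AdvP [Adv suddenly]] [VP [VP [AdvP [Adv silently]] [VP [AdvP [Adv often]] [VP [V barked]]]] [Conj and] [VP [V handed] [NP [Pron everyone]]]]]]] [VP [V handed] [NP [Pron everyone]]]]
The trees differ in how a recursive rule is bracketed over the same span.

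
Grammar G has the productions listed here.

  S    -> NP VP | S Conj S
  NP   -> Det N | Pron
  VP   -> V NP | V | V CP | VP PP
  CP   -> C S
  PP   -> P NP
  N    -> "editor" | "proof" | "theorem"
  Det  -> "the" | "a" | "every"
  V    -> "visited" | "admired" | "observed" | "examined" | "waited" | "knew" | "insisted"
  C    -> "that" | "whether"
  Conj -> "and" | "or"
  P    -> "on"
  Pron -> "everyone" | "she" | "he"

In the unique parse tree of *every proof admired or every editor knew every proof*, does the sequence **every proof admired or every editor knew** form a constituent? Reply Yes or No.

[S [S [NP [Det every] [N proof]] [VP [V admired]]] [Conj or] [S [NP [Det every] [N editor]] [VP [V knew] [NP [Det every] [N proof]]]]]
The smallest constituent containing 'every proof admired or every editor knew' is the S spanning 'every proof admired or every editor knew every proof'; no single node in the tree dominates exactly the given words.

No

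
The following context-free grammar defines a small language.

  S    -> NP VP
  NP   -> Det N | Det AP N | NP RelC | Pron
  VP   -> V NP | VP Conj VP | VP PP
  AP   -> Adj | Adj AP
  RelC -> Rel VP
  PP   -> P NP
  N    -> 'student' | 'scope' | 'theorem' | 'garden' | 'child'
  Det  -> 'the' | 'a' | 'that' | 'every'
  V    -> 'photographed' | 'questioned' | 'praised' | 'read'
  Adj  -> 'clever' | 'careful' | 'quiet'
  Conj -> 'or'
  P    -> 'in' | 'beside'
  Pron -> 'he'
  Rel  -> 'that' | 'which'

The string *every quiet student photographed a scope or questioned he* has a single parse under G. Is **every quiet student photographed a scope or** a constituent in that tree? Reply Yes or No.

[S [NP [Det every] [AP [Adj quiet]] [N student]] [VP [VP [V photographed] [NP [Det a] [N scope]]] [Conj or] [VP [V questioned] [NP [Pron he]]]]]
The smallest constituent containing 'every quiet student photographed a scope or' is the S spanning 'every quiet student photographed a scope or questioned he'; no single node in the tree dominates exactly the given words.

No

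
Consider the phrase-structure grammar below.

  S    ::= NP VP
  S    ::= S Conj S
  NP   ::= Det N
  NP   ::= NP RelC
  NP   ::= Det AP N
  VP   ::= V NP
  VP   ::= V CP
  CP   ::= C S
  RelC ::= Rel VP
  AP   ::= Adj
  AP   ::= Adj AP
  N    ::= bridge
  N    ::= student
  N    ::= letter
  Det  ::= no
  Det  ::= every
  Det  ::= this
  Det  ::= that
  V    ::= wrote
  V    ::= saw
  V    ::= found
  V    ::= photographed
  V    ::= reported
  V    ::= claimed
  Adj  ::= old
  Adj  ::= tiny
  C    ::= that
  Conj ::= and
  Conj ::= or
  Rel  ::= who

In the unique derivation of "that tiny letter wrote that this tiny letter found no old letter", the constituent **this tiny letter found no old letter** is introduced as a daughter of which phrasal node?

CP

[S [NP [Det that] [AP [Adj tiny]] [N letter]] [VP [V wrote] [CP [C that] [S [NP [Det this] [AP [Adj tiny]] [N letter]] [VP [V found] [NP [Det no] [AP [Adj old]] [N letter]]]]]]]
The span 'this tiny letter found no old letter' is the S node built by S → NP VP.
Its mother is the CP built by CP → C S.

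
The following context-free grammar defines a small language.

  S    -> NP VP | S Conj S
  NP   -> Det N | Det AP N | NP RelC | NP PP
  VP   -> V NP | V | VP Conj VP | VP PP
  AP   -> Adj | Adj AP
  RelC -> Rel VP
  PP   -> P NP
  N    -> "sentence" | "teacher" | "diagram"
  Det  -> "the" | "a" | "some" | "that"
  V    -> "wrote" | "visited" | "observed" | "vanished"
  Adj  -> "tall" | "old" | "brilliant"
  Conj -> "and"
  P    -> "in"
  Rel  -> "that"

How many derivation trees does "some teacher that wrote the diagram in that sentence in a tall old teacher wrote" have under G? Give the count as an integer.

9

Two of the 9 distinct bracketings:
[S [NP [NP [Det some] [N teacher]] [RelC [Rel that] [VP [V wrote] [NP [NP [Det the] [N diagram]] [PP [P in] [NP [NP [Det that] [N sentence]] [PP [P in] [NP [Det a] [AP [Adj tall] [AP [Adj old]]] [N teacher]]]]]]]]] [VP [V wrote]]]
[S [NP [NP [Det some] [N teacher]] [RelC [Rel that] [VP [V wrote] [NP [NP [NP [Det the] [N diagram]] [PP [P in] [NP [Det that] [N sentence]]]] [PP [P in] [NP [Det a] [AP [Adj tall] [AP [Adj old]]] [N teacher]]]]]]] [VP [V wrote]]]
The trees differ in how a recursive rule is bracketed over the same span.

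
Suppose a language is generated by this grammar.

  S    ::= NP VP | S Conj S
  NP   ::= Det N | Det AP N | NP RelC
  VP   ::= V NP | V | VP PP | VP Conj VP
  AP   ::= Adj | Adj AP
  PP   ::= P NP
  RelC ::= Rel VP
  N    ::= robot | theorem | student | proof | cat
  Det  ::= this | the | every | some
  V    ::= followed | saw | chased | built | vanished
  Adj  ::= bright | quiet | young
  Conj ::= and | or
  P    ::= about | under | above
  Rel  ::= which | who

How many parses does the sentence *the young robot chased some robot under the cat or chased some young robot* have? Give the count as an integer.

[S [NP [Det the] [AP [Adj young]] [N robot]] [VP [VP [VP [V chased] [NP [Det some] [N robot]]] [PP [P under] [NP [Det the] [N cat]]]] [Conj or] [VP [V chased] [NP [Det some] [AP [Adj young]] [N robot]]]]]
No rule offers an alternative attachment or grouping for any span, so this is the only derivation.

1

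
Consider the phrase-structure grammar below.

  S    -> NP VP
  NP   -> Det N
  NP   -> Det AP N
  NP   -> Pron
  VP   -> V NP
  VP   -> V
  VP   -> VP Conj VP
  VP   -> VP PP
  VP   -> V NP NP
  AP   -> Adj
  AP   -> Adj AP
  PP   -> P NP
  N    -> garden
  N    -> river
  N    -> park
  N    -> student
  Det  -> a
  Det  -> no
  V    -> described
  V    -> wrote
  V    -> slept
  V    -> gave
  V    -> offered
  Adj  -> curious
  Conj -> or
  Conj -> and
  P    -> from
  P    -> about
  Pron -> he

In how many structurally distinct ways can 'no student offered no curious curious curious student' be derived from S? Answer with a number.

[S [NP [Det no] [N student]] [VP [V offered] [NP [Det no] [AP [Adj curious] [AP [Adj curious] [AP [Adj curious]]]] [N student]]]]
No rule offers an alternative attachment or grouping for any span, so this is the only derivation.

1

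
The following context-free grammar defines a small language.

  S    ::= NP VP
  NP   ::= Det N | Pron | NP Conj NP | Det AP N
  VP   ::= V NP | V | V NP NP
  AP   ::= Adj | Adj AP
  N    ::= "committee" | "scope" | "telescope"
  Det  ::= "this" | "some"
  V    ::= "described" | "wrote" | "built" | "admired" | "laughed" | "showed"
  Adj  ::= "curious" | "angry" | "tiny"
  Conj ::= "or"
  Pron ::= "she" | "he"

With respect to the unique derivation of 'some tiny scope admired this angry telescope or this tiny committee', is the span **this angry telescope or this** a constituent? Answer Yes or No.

[S [NP [Det some] [AP [Adj tiny]] [N scope]] [VP [V admired] [NP [NP [Det this] [AP [Adj angry]] [N telescope]] [Conj or] [NP [Det this] [AP [Adj tiny]] [N committee]]]]]
The smallest constituent containing 'this angry telescope or this' is the NP spanning 'this angry telescope or this tiny committee'; no single node in the tree dominates exactly the given words.

No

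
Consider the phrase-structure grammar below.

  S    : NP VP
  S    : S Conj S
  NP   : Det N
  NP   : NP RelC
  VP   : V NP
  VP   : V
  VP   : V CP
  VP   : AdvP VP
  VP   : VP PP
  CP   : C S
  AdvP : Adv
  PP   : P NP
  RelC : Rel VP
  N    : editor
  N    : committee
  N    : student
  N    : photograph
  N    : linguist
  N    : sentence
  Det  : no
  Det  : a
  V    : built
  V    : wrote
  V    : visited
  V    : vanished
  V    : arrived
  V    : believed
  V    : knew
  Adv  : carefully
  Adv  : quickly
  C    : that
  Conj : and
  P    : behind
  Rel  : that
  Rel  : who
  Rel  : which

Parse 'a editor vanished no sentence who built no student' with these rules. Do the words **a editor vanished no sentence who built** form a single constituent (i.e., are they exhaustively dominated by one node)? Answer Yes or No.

No

[S [NP [Det a] [N editor]] [VP [V vanished] [NP [NP [Det no] [N sentence]] [RelC [Rel who] [VP [V built] [NP [Det no] [N student]]]]]]]
The smallest constituent containing 'a editor vanished no sentence who built' is the S spanning 'a editor vanished no sentence who built no student'; no single node in the tree dominates exactly the given words.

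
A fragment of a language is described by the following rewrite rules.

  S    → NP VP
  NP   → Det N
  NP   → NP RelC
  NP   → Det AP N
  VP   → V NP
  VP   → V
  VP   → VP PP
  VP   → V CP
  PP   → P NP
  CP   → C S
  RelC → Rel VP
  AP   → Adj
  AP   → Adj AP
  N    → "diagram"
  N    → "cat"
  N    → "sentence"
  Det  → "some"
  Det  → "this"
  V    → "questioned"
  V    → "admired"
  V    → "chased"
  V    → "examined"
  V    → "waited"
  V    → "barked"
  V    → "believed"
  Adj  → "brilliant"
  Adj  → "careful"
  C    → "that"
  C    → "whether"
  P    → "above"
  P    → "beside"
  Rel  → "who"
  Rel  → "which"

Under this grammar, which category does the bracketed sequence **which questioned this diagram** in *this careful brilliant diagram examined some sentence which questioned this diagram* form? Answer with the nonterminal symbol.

[S [NP [Det this] [AP [Adj careful] [AP [Adj brilliant]]] [N diagram]] [VP [V examined] [NP [NP [Det some] [N sentence]] [RelC [Rel which] [VP [V questioned] [NP [Det this] [N diagram]]]]]]]
The span 'which questioned this diagram' is the RelC node built by RelC → Rel VP.

RelC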